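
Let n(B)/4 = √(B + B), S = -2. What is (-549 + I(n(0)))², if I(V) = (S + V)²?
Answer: 297025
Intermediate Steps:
n(B) = 4*√2*√B (n(B) = 4*√(B + B) = 4*√(2*B) = 4*(√2*√B) = 4*√2*√B)
I(V) = (-2 + V)²
(-549 + I(n(0)))² = (-549 + (-2 + 4*√2*√0)²)² = (-549 + (-2 + 4*√2*0)²)² = (-549 + (-2 + 0)²)² = (-549 + (-2)²)² = (-549 + 4)² = (-545)² = 297025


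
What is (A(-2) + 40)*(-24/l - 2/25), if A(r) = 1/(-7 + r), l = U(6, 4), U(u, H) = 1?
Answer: -216118/225 ≈ -960.52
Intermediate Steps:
l = 1
(A(-2) + 40)*(-24/l - 2/25) = (1/(-7 - 2) + 40)*(-24/1 - 2/25) = (1/(-9) + 40)*(-24*1 - 2*1/25) = (-⅑ + 40)*(-24 - 2/25) = (359/9)*(-602/25) = -216118/225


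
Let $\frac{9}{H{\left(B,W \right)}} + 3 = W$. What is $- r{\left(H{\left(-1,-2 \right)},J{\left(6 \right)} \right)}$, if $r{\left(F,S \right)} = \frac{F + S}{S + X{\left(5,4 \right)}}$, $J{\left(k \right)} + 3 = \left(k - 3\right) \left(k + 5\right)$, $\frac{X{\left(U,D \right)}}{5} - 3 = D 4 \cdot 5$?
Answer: $- \frac{141}{2225} \approx -0.063371$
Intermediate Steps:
$H{\left(B,W \right)} = \frac{9}{-3 + W}$
$X{\left(U,D \right)} = 15 + 100 D$ ($X{\left(U,D \right)} = 15 + 5 D 4 \cdot 5 = 15 + 5 \cdot 4 D 5 = 15 + 5 \cdot 20 D = 15 + 100 D$)
$J{\left(k \right)} = -3 + \left(-3 + k\right) \left(5 + k\right)$ ($J{\left(k \right)} = -3 + \left(k - 3\right) \left(k + 5\right) = -3 + \left(-3 + k\right) \left(5 + k\right)$)
$r{\left(F,S \right)} = \frac{F + S}{415 + S}$ ($r{\left(F,S \right)} = \frac{F + S}{S + \left(15 + 100 \cdot 4\right)} = \frac{F + S}{S + \left(15 + 400\right)} = \frac{F + S}{S + 415} = \frac{F + S}{415 + S}$)
$- r{\left(H{\left(-1,-2 \right)},J{\left(6 \right)} \right)} = - \frac{\frac{9}{-3 - 2} + \left(-18 + 6^{2} + 2 \cdot 6\right)}{415 + \left(-18 + 6^{2} + 2 \cdot 6\right)} = - \frac{\frac{9}{-5} + \left(-18 + 36 + 12\right)}{415 + \left(-18 + 36 + 12\right)} = - \frac{9 \left(- \frac{1}{5}\right) + 30}{415 + 30} = - \frac{- \frac{9}{5} + 30}{445} = - \frac{141}{445 \cdot 5} = \left(-1\right) \frac{141}{2225} = - \frac{141}{2225}$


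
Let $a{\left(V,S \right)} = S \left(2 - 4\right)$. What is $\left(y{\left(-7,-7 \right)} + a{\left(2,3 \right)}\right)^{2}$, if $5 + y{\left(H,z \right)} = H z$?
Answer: $1444$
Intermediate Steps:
$y{\left(H,z \right)} = -5 + H z$
$a{\left(V,S \right)} = - 2 S$ ($a{\left(V,S \right)} = S \left(-2\right) = - 2 S$)
$\left(y{\left(-7,-7 \right)} + a{\left(2,3 \right)}\right)^{2} = \left(\left(-5 - -49\right) - 6\right)^{2} = \left(\left(-5 + 49\right) - 6\right)^{2} = \left(44 - 6\right)^{2} = 38^{2} = 1444$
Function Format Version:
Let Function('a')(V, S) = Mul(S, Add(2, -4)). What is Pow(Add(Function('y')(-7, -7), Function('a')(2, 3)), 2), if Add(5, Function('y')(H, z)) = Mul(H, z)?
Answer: 1444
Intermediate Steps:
Function('y')(H, z) = Add(-5, Mul(H, z))
Function('a')(V, S) = Mul(-2, S) (Function('a')(V, S) = Mul(S, -2) = Mul(-2, S))
Pow(Add(Function('y')(-7, -7), Function('a')(2, 3)), 2) = Pow(Add(Add(-5, Mul(-7, -7)), Mul(-2, 3)), 2) = Pow(Add(Add(-5, 49), -6), 2) = Pow(Add(44, -6), 2) = Pow(38, 2) = 1444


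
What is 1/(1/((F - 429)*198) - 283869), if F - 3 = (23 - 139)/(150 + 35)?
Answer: -15627348/4436119649597 ≈ -3.5228e-6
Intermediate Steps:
F = 439/185 (F = 3 + (23 - 139)/(150 + 35) = 3 - 116/185 = 439/185 ≈ 2.3730)
1/(1/((F - 429)*198) - 283869) = 1/(1/((439/185 - 429)*198) - 283869) = 1/(1/(-78926/185*198) - 283869) = 1/(1/(-15627348/185) - 283869) = 1/(-185/15627348 - 283869) = 1/(-4436119649597/15627348) = -15627348/4436119649597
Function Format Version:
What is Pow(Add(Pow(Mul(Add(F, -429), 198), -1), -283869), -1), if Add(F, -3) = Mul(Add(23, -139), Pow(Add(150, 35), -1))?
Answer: Rational(-15627348, 4436119649597) ≈ -3.5228e-6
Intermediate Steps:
F = Rational(439, 185) (F = Add(3, Mul(Add(23, -139), Pow(Add(150, 35), -1))) = Add(3, Mul(-116, Pow(185, -1))) = Add(3, Mul(-116, Rational(1, 185))) = Add(3, Rational(-116, 185)) = Rational(439, 185) ≈ 2.3730)
Pow(Add(Pow(Mul(Add(F, -429), 198), -1), -283869), -1) = Pow(Add(Pow(Mul(Add(Rational(439, 185), -429), 198), -1), -283869), -1) = Pow(Add(Pow(Mul(Rational(-78926, 185), 198), -1), -283869), -1) = Pow(Add(Pow(Rational(-15627348, 185), -1), -283869), -1) = Pow(Add(Rational(-185, 15627348), -283869), -1) = Pow(Rational(-4436119649597, 15627348), -1) = Rational(-15627348, 4436119649597)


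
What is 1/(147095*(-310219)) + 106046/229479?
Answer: 4839055419635551/10471508578307595 ≈ 0.46212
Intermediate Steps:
1/(147095*(-310219)) + 106046/229479 = (1/147095)*(-1/310219) + 106046*(1/229479) = -1/45631663805 + 106046/229479 = 4839055419635551/10471508578307595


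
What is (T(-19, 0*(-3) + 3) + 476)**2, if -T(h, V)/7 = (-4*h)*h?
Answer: 112021056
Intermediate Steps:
T(h, V) = 28*h**2 (T(h, V) = -7*(-4*h)*h = -(-28)*h**2 = 28*h**2)
(T(-19, 0*(-3) + 3) + 476)**2 = (28*(-19)**2 + 476)**2 = (28*361 + 476)**2 = (10108 + 476)**2 = 10584**2 = 112021056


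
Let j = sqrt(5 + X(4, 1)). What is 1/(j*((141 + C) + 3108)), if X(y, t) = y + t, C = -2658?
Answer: sqrt(10)/5910 ≈ 0.00053507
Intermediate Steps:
X(y, t) = t + y
j = sqrt(10) (j = sqrt(5 + (1 + 4)) = sqrt(5 + 5) = sqrt(10) ≈ 3.1623)
1/(j*((141 + C) + 3108)) = 1/(sqrt(10)*((141 - 2658) + 3108)) = 1/(sqrt(10)*(-2517 + 3108)) = 1/(sqrt(10)*591) = 1/(591*sqrt(10)) = sqrt(10)/5910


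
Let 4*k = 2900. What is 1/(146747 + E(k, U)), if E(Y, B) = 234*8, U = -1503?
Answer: 1/148619 ≈ 6.7286e-6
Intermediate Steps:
k = 725 (k = (¼)*2900 = 725)
E(Y, B) = 1872
1/(146747 + E(k, U)) = 1/(146747 + 1872) = 1/148619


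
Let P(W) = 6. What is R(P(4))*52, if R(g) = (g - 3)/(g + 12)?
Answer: 26/3 ≈ 8.6667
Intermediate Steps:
R(g) = (-3 + g)/(12 + g)
R(P(4))*52 = ((-3 + 6)/(12 + 6))*52 = (3/18)*52 = ((1/18)*3)*52 = (1/6)*52 = 26/3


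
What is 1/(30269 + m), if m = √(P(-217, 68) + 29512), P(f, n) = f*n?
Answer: 30269/916197605 - 2*√3689/916197605 ≈ 3.2905e-5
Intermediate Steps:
m = 2*√3689 (m = √(-217*68 + 29512) = √(-14756 + 29512) = √14756 = 2*√3689 ≈ 121.47)
1/(30269 + m) = 1/(30269 + 2*√3689)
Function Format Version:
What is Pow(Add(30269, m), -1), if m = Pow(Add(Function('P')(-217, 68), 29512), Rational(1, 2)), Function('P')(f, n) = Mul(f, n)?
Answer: Add(Rational(30269, 916197605), Mul(Rational(-2, 916197605), Pow(3689, Rational(1, 2)))) ≈ 3.2905e-5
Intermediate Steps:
m = Mul(2, Pow(3689, Rational(1, 2))) (m = Pow(Add(Mul(-217, 68), 29512), Rational(1, 2)) = Pow(Add(-14756, 29512), Rational(1, 2)) = Pow(14756, Rational(1, 2)) = Mul(2, Pow(3689, Rational(1, 2))) ≈ 121.47)
Pow(Add(30269, m), -1) = Pow(Add(30269, Mul(2, Pow(3689, Rational(1, 2)))), -1)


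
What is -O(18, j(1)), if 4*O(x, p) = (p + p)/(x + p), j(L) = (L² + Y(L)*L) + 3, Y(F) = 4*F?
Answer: -2/13 ≈ -0.15385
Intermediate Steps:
j(L) = 3 + 5*L² (j(L) = (L² + (4*L)*L) + 3 = (L² + 4*L²) + 3 = 5*L² + 3 = 3 + 5*L²)
O(x, p) = p/(2*(p + x)) (O(x, p) = ((p + p)/(x + p))/4 = ((2*p)/(p + x))/4 = (2*p/(p + x))/4 = p/(2*(p + x)))
-O(18, j(1)) = -(3 + 5*1²)/(2*((3 + 5*1²) + 18)) = -(3 + 5*1)/(2*((3 + 5*1) + 18)) = -(3 + 5)/(2*((3 + 5) + 18)) = -8/(2*(8 + 18)) = -8/(2*26) = -1*2/13 = -2/13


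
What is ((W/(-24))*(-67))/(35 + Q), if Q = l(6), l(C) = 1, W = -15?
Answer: -335/288 ≈ -1.1632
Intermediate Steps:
Q = 1
((W/(-24))*(-67))/(35 + Q) = (-15/(-24)*(-67))/(35 + 1) = (-15*(-1/24)*(-67))/36 = ((5/8)*(-67))*(1/36) = -335/8*1/36 = -335/288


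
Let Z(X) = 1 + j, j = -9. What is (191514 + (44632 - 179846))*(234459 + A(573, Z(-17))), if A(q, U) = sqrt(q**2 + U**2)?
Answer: 13200041700 + 56300*sqrt(328393) ≈ 1.3232e+10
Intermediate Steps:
Z(X) = -8 (Z(X) = 1 - 9 = -8)
A(q, U) = sqrt(U**2 + q**2)
(191514 + (44632 - 179846))*(234459 + A(573, Z(-17))) = (191514 + (44632 - 179846))*(234459 + sqrt((-8)**2 + 573**2)) = (191514 - 135214)*(234459 + sqrt(64 + 328329)) = 56300*(234459 + sqrt(328393)) = 13200041700 + 56300*sqrt(328393)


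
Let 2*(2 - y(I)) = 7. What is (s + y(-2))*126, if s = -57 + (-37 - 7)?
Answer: -12915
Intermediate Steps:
y(I) = -3/2 (y(I) = 2 - ½*7 = 2 - 7/2 = -3/2)
s = -101 (s = -57 - 44 = -101)
(s + y(-2))*126 = (-101 - 3/2)*126 = -205/2*126 = -12915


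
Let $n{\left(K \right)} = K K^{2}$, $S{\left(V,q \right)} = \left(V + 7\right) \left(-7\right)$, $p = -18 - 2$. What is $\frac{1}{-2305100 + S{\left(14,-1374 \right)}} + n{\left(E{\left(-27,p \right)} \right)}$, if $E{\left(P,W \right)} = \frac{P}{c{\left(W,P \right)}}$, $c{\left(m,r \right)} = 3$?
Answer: $- \frac{1680525064}{2305247} \approx -729.0$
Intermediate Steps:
$p = -20$ ($p = -18 - 2 = -20$)
$S{\left(V,q \right)} = -49 - 7 V$ ($S{\left(V,q \right)} = \left(7 + V\right) \left(-7\right) = -49 - 7 V$)
$E{\left(P,W \right)} = \frac{P}{3}$
$n{\left(K \right)} = K^{3}$
$\frac{1}{-2305100 + S{\left(14,-1374 \right)}} + n{\left(E{\left(-27,p \right)} \right)} = \frac{1}{-2305100 - 147} + \left(\frac{1}{3} \left(-27\right)\right)^{3} = \frac{1}{-2305100 - 147} + \left(-9\right)^{3} = \frac{1}{-2305100 - 147} - 729 = \frac{1}{-2305247} - 729 = - \frac{1}{2305247} - 729 = - \frac{1680525064}{2305247}$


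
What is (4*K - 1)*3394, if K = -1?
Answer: -16970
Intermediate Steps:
(4*K - 1)*3394 = (4*(-1) - 1)*3394 = (-4 - 1)*3394 = -5*3394 = -16970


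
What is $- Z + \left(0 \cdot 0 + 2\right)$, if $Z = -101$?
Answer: $103$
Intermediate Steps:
$- Z + \left(0 \cdot 0 + 2\right) = \left(-1\right) \left(-101\right) + \left(0 \cdot 0 + 2\right) = 101 + \left(0 + 2\right) = 101 + 2 = 103$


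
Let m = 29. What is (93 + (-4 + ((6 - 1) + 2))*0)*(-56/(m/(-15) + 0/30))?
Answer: 78120/29 ≈ 2693.8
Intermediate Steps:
(93 + (-4 + ((6 - 1) + 2))*0)*(-56/(m/(-15) + 0/30)) = (93 + (-4 + ((6 - 1) + 2))*0)*(-56/(29/(-15) + 0/30)) = (93 + (-4 + (5 + 2))*0)*(-56/(29*(-1/15) + 0*(1/30))) = (93 + (-4 + 7)*0)*(-56/(-29/15 + 0)) = (93 + 3*0)*(-56/(-29/15)) = (93 + 0)*(-56*(-15/29)) = 93*(840/29) = 78120/29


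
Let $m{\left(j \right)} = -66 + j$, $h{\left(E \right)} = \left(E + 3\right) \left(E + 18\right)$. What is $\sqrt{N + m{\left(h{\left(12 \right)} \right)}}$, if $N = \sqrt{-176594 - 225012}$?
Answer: $\sqrt{384 + i \sqrt{401606}} \approx 23.717 + 13.36 i$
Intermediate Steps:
$h{\left(E \right)} = \left(3 + E\right) \left(18 + E\right)$
$N = i \sqrt{401606}$ ($N = \sqrt{-401606} = i \sqrt{401606} \approx 633.72 i$)
$\sqrt{N + m{\left(h{\left(12 \right)} \right)}} = \sqrt{i \sqrt{401606} + \left(-66 + \left(54 + 12^{2} + 21 \cdot 12\right)\right)} = \sqrt{i \sqrt{401606} + \left(-66 + \left(54 + 144 + 252\right)\right)} = \sqrt{i \sqrt{401606} + \left(-66 + 450\right)} = \sqrt{i \sqrt{401606} + 384} = \sqrt{384 + i \sqrt{401606}}$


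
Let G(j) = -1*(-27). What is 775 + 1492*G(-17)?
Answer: 41059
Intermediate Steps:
G(j) = 27
775 + 1492*G(-17) = 775 + 1492*27 = 775 + 40284 = 41059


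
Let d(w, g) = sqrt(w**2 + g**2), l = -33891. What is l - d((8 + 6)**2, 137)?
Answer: -33891 - sqrt(57185) ≈ -34130.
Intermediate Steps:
d(w, g) = sqrt(g**2 + w**2)
l - d((8 + 6)**2, 137) = -33891 - sqrt(137**2 + ((8 + 6)**2)**2) = -33891 - sqrt(18769 + (14**2)**2) = -33891 - sqrt(18769 + 196**2) = -33891 - sqrt(18769 + 38416) = -33891 - sqrt(57185)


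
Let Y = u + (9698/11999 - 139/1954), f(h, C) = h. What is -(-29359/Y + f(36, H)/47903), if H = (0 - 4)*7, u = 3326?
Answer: 149191584387770/16906687794961 ≈ 8.8244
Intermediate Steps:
H = -28 (H = -4*7 = -28)
Y = 5999910079/1803542 (Y = 3326 + (9698/11999 - 139/1954) = 3326 + (9698*(1/11999) - 139*1/1954) = 3326 + (746/923 - 139/1954) = 3326 + 1329387/1803542 = 5999910079/1803542 ≈ 3326.7)
-(-29359/Y + f(36, H)/47903) = -(-29359/5999910079/1803542 + 36/47903) = -(-29359*1803542/5999910079 + 36*(1/47903)) = -(-3114717034/352935887 + 36/47903) = -1*(-149191584387770/16906687794961) = 149191584387770/16906687794961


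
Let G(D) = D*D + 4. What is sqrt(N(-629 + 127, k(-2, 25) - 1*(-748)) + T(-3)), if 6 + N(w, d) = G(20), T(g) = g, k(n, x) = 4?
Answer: sqrt(395) ≈ 19.875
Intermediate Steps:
G(D) = 4 + D**2 (G(D) = D**2 + 4 = 4 + D**2)
N(w, d) = 398 (N(w, d) = -6 + (4 + 20**2) = -6 + (4 + 400) = -6 + 404 = 398)
sqrt(N(-629 + 127, k(-2, 25) - 1*(-748)) + T(-3)) = sqrt(398 - 3) = sqrt(395)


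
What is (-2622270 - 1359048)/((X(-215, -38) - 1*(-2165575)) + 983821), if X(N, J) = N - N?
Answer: -1990659/1574698 ≈ -1.2642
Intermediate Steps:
X(N, J) = 0
(-2622270 - 1359048)/((X(-215, -38) - 1*(-2165575)) + 983821) = (-2622270 - 1359048)/((0 - 1*(-2165575)) + 983821) = -3981318/((0 + 2165575) + 983821) = -3981318/(2165575 + 983821) = -3981318/3149396 = -3981318*1/3149396 = -1990659/1574698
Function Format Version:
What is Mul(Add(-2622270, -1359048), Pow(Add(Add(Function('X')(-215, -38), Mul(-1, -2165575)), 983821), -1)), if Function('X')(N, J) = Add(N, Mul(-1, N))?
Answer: Rational(-1990659, 1574698) ≈ -1.2642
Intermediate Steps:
Function('X')(N, J) = 0
Mul(Add(-2622270, -1359048), Pow(Add(Add(Function('X')(-215, -38), Mul(-1, -2165575)), 983821), -1)) = Mul(Add(-2622270, -1359048), Pow(Add(Add(0, Mul(-1, -2165575)), 983821), -1)) = Mul(-3981318, Pow(Add(Add(0, 2165575), 983821), -1)) = Mul(-3981318, Pow(Add(2165575, 983821), -1)) = Mul(-3981318, Pow(3149396, -1)) = Mul(-3981318, Rational(1, 3149396)) = Rational(-1990659, 1574698)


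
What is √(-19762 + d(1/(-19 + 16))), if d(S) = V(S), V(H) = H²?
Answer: I*√177857/3 ≈ 140.58*I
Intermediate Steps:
d(S) = S²
√(-19762 + d(1/(-19 + 16))) = √(-19762 + (1/(-19 + 16))²) = √(-19762 + (1/(-3))²) = √(-19762 + (-⅓)²) = √(-19762 + ⅑) = √(-177857/9) = I*√177857/3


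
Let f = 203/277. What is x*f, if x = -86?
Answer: -17458/277 ≈ -63.025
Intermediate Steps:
f = 203/277 (f = 203*(1/277) = 203/277 ≈ 0.73285)
x*f = -86*203/277 = -17458/277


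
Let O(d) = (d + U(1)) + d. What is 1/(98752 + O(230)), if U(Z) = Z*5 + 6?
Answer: 1/99223 ≈ 1.0078e-5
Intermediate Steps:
U(Z) = 6 + 5*Z (U(Z) = 5*Z + 6 = 6 + 5*Z)
O(d) = 11 + 2*d (O(d) = (d + (6 + 5*1)) + d = (d + (6 + 5)) + d = (d + 11) + d = (11 + d) + d = 11 + 2*d)
1/(98752 + O(230)) = 1/(98752 + (11 + 2*230)) = 1/(98752 + (11 + 460)) = 1/(98752 + 471) = 1/99223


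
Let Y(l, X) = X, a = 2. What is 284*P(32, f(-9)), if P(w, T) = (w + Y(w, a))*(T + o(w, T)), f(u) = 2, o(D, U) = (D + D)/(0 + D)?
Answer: 38624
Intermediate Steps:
o(D, U) = 2 (o(D, U) = (2*D)/D = 2)
P(w, T) = (2 + T)*(2 + w) (P(w, T) = (w + 2)*(T + 2) = (2 + w)*(2 + T) = (2 + T)*(2 + w))
284*P(32, f(-9)) = 284*(4 + 2*2 + 2*32 + 2*32) = 284*(4 + 4 + 64 + 64) = 284*136 = 38624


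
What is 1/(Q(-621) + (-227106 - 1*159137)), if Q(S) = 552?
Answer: -1/385691 ≈ -2.5927e-6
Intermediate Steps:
1/(Q(-621) + (-227106 - 1*159137)) = 1/(552 + (-227106 - 1*159137)) = 1/(552 + (-227106 - 159137)) = 1/(552 - 386243) = 1/(-385691) = -1/385691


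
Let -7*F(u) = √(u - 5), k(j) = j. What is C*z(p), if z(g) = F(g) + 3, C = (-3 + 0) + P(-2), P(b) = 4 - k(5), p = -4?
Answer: -12 + 12*I/7 ≈ -12.0 + 1.7143*I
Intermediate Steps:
P(b) = -1 (P(b) = 4 - 1*5 = 4 - 5 = -1)
F(u) = -√(-5 + u)/7 (F(u) = -√(u - 5)/7 = -√(-5 + u)/7)
C = -4 (C = (-3 + 0) - 1 = -3 - 1 = -4)
z(g) = 3 - √(-5 + g)/7 (z(g) = -√(-5 + g)/7 + 3 = 3 - √(-5 + g)/7)
C*z(p) = -4*(3 - √(-5 - 4)/7) = -4*(3 - 3*I/7) = -12 + 12*I/7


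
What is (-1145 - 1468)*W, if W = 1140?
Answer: -2978820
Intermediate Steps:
(-1145 - 1468)*W = (-1145 - 1468)*1140 = -2613*1140 = -2978820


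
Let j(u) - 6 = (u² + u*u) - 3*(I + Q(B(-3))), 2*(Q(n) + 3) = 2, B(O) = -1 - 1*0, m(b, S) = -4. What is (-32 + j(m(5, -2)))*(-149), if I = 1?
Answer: -1341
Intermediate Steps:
B(O) = -1 (B(O) = -1 + 0 = -1)
Q(n) = -2 (Q(n) = -3 + (½)*2 = -3 + 1 = -2)
j(u) = 9 + 2*u² (j(u) = 6 + ((u² + u*u) - 3*(1 - 2)) = 6 + ((u² + u²) - 3*(-1)) = 6 + (2*u² + 3) = 6 + (3 + 2*u²) = 9 + 2*u²)
(-32 + j(m(5, -2)))*(-149) = (-32 + (9 + 2*(-4)²))*(-149) = (-32 + (9 + 2*16))*(-149) = (-32 + (9 + 32))*(-149) = (-32 + 41)*(-149) = 9*(-149) = -1341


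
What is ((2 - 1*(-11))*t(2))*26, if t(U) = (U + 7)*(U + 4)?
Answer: 18252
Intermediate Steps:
t(U) = (4 + U)*(7 + U) (t(U) = (7 + U)*(4 + U) = (4 + U)*(7 + U))
((2 - 1*(-11))*t(2))*26 = ((2 - 1*(-11))*(28 + 2² + 11*2))*26 = ((2 + 11)*(28 + 4 + 22))*26 = (13*54)*26 = 702*26 = 18252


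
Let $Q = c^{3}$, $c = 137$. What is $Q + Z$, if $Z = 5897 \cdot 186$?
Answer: $3668195$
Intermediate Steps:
$Z = 1096842$
$Q = 2571353$ ($Q = 137^{3} = 2571353$)
$Q + Z = 2571353 + 1096842 = 3668195$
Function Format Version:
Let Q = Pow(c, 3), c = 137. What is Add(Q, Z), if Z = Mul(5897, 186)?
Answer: 3668195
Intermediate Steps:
Z = 1096842
Q = 2571353 (Q = Pow(137, 3) = 2571353)
Add(Q, Z) = Add(2571353, 1096842) = 3668195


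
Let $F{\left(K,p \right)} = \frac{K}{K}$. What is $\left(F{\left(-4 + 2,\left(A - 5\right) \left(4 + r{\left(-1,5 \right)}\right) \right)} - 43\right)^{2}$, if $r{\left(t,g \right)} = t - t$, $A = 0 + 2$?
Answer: $1764$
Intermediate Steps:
$A = 2$
$r{\left(t,g \right)} = 0$
$F{\left(K,p \right)} = 1$
$\left(F{\left(-4 + 2,\left(A - 5\right) \left(4 + r{\left(-1,5 \right)}\right) \right)} - 43\right)^{2} = \left(1 - 43\right)^{2} = \left(-42\right)^{2} = 1764$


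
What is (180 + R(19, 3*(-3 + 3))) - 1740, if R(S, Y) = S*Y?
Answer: -1560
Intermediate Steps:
(180 + R(19, 3*(-3 + 3))) - 1740 = (180 + 19*(3*(-3 + 3))) - 1740 = (180 + 19*(3*0)) - 1740 = (180 + 19*0) - 1740 = (180 + 0) - 1740 = 180 - 1740 = -1560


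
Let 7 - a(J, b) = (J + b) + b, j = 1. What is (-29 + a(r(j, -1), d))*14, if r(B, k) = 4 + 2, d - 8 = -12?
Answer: -280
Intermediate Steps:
d = -4 (d = 8 - 12 = -4)
r(B, k) = 6
a(J, b) = 7 - J - 2*b (a(J, b) = 7 - ((J + b) + b) = 7 - (J + 2*b) = 7 + (-J - 2*b) = 7 - J - 2*b)
(-29 + a(r(j, -1), d))*14 = (-29 + (7 - 1*6 - 2*(-4)))*14 = (-29 + (7 - 6 + 8))*14 = (-29 + 9)*14 = -20*14 = -280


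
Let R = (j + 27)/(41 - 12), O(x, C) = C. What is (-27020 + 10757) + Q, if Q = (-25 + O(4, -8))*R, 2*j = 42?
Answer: -473211/29 ≈ -16318.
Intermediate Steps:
j = 21 (j = (½)*42 = 21)
R = 48/29 (R = (21 + 27)/(41 - 12) = 48/29 ≈ 1.6552)
Q = -1584/29 (Q = (-25 - 8)*(48/29) = -33*48/29 = -1584/29 ≈ -54.621)
(-27020 + 10757) + Q = (-27020 + 10757) - 1584/29 = -16263 - 1584/29 = -473211/29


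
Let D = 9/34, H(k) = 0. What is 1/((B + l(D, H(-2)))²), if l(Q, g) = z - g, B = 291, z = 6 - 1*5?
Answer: 1/85264 ≈ 1.1728e-5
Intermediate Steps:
z = 1 (z = 6 - 5 = 1)
D = 9/34 (D = 9*(1/34) = 9/34 ≈ 0.26471)
l(Q, g) = 1 - g
1/((B + l(D, H(-2)))²) = 1/((291 + (1 - 1*0))²) = 1/((291 + (1 + 0))²) = 1/((291 + 1)²) = 1/(292²) = 1/85264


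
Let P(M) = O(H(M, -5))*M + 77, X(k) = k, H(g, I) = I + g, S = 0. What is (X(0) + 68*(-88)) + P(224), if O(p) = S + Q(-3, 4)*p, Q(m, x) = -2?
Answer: -104019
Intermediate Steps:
O(p) = -2*p (O(p) = 0 - 2*p = -2*p)
P(M) = 77 + M*(10 - 2*M) (P(M) = (-2*(-5 + M))*M + 77 = (10 - 2*M)*M + 77 = M*(10 - 2*M) + 77 = 77 + M*(10 - 2*M))
(X(0) + 68*(-88)) + P(224) = (0 + 68*(-88)) + (77 + 2*224*(5 - 1*224)) = (0 - 5984) + (77 + 2*224*(5 - 224)) = -5984 + (77 + 2*224*(-219)) = -5984 + (77 - 98112) = -5984 - 98035 = -104019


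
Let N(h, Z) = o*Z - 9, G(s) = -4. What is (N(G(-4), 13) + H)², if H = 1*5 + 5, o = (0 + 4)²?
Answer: 43681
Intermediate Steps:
o = 16 (o = 4² = 16)
H = 10 (H = 5 + 5 = 10)
N(h, Z) = -9 + 16*Z (N(h, Z) = 16*Z - 9 = -9 + 16*Z)
(N(G(-4), 13) + H)² = ((-9 + 16*13) + 10)² = ((-9 + 208) + 10)² = (199 + 10)² = 209² = 43681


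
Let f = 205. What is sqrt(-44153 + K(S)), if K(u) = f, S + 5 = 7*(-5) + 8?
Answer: 2*I*sqrt(10987) ≈ 209.64*I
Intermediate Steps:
S = -32 (S = -5 + (7*(-5) + 8) = -5 + (-35 + 8) = -5 - 27 = -32)
K(u) = 205
sqrt(-44153 + K(S)) = sqrt(-44153 + 205) = sqrt(-43948) = 2*I*sqrt(10987)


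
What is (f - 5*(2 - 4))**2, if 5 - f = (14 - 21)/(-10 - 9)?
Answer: 77284/361 ≈ 214.08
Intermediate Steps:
f = 88/19 (f = 5 - (14 - 21)/(-10 - 9) = 5 - (-7)/(-19) = 5 - (-7)*(-1)/19 = 5 - 1*7/19 = 5 - 7/19 = 88/19 ≈ 4.6316)
(f - 5*(2 - 4))**2 = (88/19 - 5*(2 - 4))**2 = (88/19 - 5*(-2))**2 = (88/19 + 10)**2 = (278/19)**2 = 77284/361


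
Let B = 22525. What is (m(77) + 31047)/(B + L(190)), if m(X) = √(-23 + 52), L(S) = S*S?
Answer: 31047/58625 + √29/58625 ≈ 0.52968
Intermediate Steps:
L(S) = S²
m(X) = √29
(m(77) + 31047)/(B + L(190)) = (√29 + 31047)/(22525 + 190²) = (31047 + √29)/(22525 + 36100) = (31047 + √29)/58625 = (31047 + √29)*(1/58625) = 31047/58625 + √29/58625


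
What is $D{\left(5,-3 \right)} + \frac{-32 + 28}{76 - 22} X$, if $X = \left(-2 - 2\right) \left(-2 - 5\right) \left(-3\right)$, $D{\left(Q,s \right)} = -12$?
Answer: $- \frac{52}{9} \approx -5.7778$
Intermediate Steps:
$X = -84$ ($X = - 4 \left(\left(-7\right) \left(-3\right)\right) = \left(-4\right) 21 = -84$)
$D{\left(5,-3 \right)} + \frac{-32 + 28}{76 - 22} X = -12 + \frac{-32 + 28}{76 - 22} \left(-84\right) = -12 + - \frac{4}{54} \left(-84\right) = -12 + \left(-4\right) \frac{1}{54} \left(-84\right) = -12 - - \frac{56}{9} = -12 + \frac{56}{9} = - \frac{52}{9}$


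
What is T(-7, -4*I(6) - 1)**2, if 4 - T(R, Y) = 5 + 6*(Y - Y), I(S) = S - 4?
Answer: 1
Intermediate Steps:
I(S) = -4 + S
T(R, Y) = -1 (T(R, Y) = 4 - (5 + 6*(Y - Y)) = 4 - (5 + 6*0) = 4 - (5 + 0) = 4 - 1*5 = 4 - 5 = -1)
T(-7, -4*I(6) - 1)**2 = (-1)**2 = 1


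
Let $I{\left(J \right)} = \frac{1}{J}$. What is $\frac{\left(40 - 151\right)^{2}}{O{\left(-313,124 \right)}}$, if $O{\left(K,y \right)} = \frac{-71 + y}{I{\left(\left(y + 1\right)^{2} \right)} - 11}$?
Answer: $- \frac{2117659554}{828125} \approx -2557.2$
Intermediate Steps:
$O{\left(K,y \right)} = \frac{-71 + y}{-11 + \frac{1}{\left(1 + y\right)^{2}}}$ ($O{\left(K,y \right)} = \frac{-71 + y}{\frac{1}{\left(y + 1\right)^{2}} - 11} = \frac{-71 + y}{\frac{1}{\left(1 + y\right)^{2}} - 11} = \frac{-71 + y}{-11 + \frac{1}{\left(1 + y\right)^{2}}}$)
$\frac{\left(40 - 151\right)^{2}}{O{\left(-313,124 \right)}} = \frac{\left(40 - 151\right)^{2}}{\left(1 + 124\right)^{2} \frac{1}{-1 + 11 \left(1 + 124\right)^{2}} \left(71 - 124\right)} = \frac{\left(-111\right)^{2}}{125^{2} \frac{1}{-1 + 11 \cdot 125^{2}} \left(71 - 124\right)} = \frac{12321}{15625 \frac{1}{-1 + 11 \cdot 15625} \left(-53\right)} = \frac{12321}{15625 \frac{1}{-1 + 171875} \left(-53\right)} = \frac{12321}{15625 \cdot \frac{1}{171874} \left(-53\right)} = \frac{12321}{- \frac{828125}{171874}} = 12321 \left(- \frac{171874}{828125}\right) = - \frac{2117659554}{828125}$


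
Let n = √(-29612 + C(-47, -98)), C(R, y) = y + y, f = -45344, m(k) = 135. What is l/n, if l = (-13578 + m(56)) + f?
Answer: 58787*I*√23/828 ≈ 340.5*I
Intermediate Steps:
C(R, y) = 2*y
n = 36*I*√23 (n = √(-29612 + 2*(-98)) = √(-29612 - 196) = √(-29808) = 36*I*√23 ≈ 172.65*I)
l = -58787 (l = (-13578 + 135) - 45344 = -13443 - 45344 = -58787)
l/n = -58787*(-I*√23/828) = -(-58787)*I*√23/828 = 58787*I*√23/828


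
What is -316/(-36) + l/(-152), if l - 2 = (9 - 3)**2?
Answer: 307/36 ≈ 8.5278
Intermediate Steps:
l = 38 (l = 2 + (9 - 3)**2 = 2 + 6**2 = 2 + 36 = 38)
-316/(-36) + l/(-152) = -316/(-36) + 38/(-152) = -316*(-1/36) + 38*(-1/152) = 79/9 - 1/4 = 307/36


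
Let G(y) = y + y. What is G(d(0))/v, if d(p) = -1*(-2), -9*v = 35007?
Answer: -12/11669 ≈ -0.0010284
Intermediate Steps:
v = -11669/3 (v = -⅑*35007 = -11669/3 ≈ -3889.7)
d(p) = 2
G(y) = 2*y
G(d(0))/v = (2*2)/(-11669/3) = 4*(-3/11669) = -12/11669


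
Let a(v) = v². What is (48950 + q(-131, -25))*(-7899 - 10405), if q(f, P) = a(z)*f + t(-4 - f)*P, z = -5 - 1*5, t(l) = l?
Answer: -598083200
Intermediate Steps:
z = -10 (z = -5 - 5 = -10)
q(f, P) = 100*f + P*(-4 - f) (q(f, P) = (-10)²*f + (-4 - f)*P = 100*f + P*(-4 - f))
(48950 + q(-131, -25))*(-7899 - 10405) = (48950 + (100*(-131) - 1*(-25)*(4 - 131)))*(-7899 - 10405) = (48950 + (-13100 - 1*(-25)*(-127)))*(-18304) = (48950 + (-13100 - 3175))*(-18304) = (48950 - 16275)*(-18304) = 32675*(-18304) = -598083200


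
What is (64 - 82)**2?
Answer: 324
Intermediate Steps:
(64 - 82)**2 = (-18)**2 = 324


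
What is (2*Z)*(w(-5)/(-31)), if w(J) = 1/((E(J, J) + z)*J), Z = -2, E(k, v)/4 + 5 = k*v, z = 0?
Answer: -1/3100 ≈ -0.00032258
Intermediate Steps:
E(k, v) = -20 + 4*k*v (E(k, v) = -20 + 4*(k*v) = -20 + 4*k*v)
w(J) = 1/(J*(-20 + 4*J²)) (w(J) = 1/(((-20 + 4*J*J) + 0)*J) = 1/(((-20 + 4*J²) + 0)*J) = 1/((-20 + 4*J²)*J) = 1/(J*(-20 + 4*J²)))
(2*Z)*(w(-5)/(-31)) = (2*(-2))*(((¼)/(-5*(-5 + (-5)²)))/(-31)) = -4*(¼)*(-⅕)/(-5 + 25)*(-1)/31 = -4*(¼)*(-⅕)/20*(-1)/31 = -4*(¼)*(-⅕)*(1/20)*(-1)/31 = -(-1)*(-1)/(100*31) = -4*1/12400 = -1/3100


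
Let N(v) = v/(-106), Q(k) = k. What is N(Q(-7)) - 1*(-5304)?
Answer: 562231/106 ≈ 5304.1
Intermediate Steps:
N(v) = -v/106 (N(v) = v*(-1/106) = -v/106)
N(Q(-7)) - 1*(-5304) = -1/106*(-7) - 1*(-5304) = 7/106 + 5304 = 562231/106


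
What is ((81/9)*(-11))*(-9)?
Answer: 891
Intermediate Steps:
((81/9)*(-11))*(-9) = ((81*(1/9))*(-11))*(-9) = (9*(-11))*(-9) = -99*(-9) = 891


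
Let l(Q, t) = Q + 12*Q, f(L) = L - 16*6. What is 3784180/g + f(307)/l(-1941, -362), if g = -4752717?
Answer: -32163012409/39975102687 ≈ -0.80458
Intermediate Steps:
f(L) = -96 + L (f(L) = L - 96 = -96 + L)
l(Q, t) = 13*Q
3784180/g + f(307)/l(-1941, -362) = 3784180/(-4752717) + (-96 + 307)/((13*(-1941))) = 3784180*(-1/4752717) + 211/(-25233) = -3784180/4752717 + 211*(-1/25233) = -3784180/4752717 - 211/25233 = -32163012409/39975102687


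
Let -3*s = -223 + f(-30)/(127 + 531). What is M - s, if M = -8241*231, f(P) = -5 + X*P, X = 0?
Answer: -1252664431/658 ≈ -1.9037e+6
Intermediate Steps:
f(P) = -5 (f(P) = -5 + 0*P = -5 + 0 = -5)
M = -1903671
s = 48913/658 (s = -(-223 - 5/(127 + 531))/3 = -(-223 - 5/658)/3 = -1/3*(-146739/658) = 48913/658 ≈ 74.336)
M - s = -1903671 - 1*48913/658 = -1903671 - 48913/658 = -1252664431/658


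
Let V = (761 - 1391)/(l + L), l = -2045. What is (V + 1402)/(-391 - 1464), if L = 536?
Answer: -705416/933065 ≈ -0.75602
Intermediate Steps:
V = 210/503 (V = (761 - 1391)/(-2045 + 536) = -630/(-1509) = -630*(-1/1509) = 210/503 ≈ 0.41749)
(V + 1402)/(-391 - 1464) = (210/503 + 1402)/(-391 - 1464) = (705416/503)/(-1855) = (705416/503)*(-1/1855) = -705416/933065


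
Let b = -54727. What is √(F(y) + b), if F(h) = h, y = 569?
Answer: I*√54158 ≈ 232.72*I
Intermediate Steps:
√(F(y) + b) = √(569 - 54727) = √(-54158) = I*√54158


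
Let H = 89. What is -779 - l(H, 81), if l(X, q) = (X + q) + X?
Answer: -1038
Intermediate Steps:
l(X, q) = q + 2*X
-779 - l(H, 81) = -779 - (81 + 2*89) = -779 - (81 + 178) = -779 - 1*259 = -779 - 259 = -1038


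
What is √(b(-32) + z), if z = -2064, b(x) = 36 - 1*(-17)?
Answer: I*√2011 ≈ 44.844*I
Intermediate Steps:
b(x) = 53 (b(x) = 36 + 17 = 53)
√(b(-32) + z) = √(53 - 2064) = √(-2011) = I*√2011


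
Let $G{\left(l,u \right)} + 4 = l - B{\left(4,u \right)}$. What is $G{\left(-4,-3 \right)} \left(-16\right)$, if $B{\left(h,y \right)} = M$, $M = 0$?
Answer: $128$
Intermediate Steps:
$B{\left(h,y \right)} = 0$
$G{\left(l,u \right)} = -4 + l$ ($G{\left(l,u \right)} = -4 + \left(l - 0\right) = -4 + \left(l + 0\right) = -4 + l$)
$G{\left(-4,-3 \right)} \left(-16\right) = \left(-4 - 4\right) \left(-16\right) = \left(-8\right) \left(-16\right) = 128$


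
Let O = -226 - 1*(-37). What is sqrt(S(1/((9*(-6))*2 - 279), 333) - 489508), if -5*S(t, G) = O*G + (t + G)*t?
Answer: I*sqrt(1785697389185)/1935 ≈ 690.59*I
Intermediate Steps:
O = -189 (O = -226 + 37 = -189)
S(t, G) = 189*G/5 - t*(G + t)/5 (S(t, G) = -(-189*G + (t + G)*t)/5 = -(-189*G + (G + t)*t)/5 = -(-189*G + t*(G + t))/5 = 189*G/5 - t*(G + t)/5)
sqrt(S(1/((9*(-6))*2 - 279), 333) - 489508) = sqrt((-1/(5*((9*(-6))*2 - 279)**2) + (189/5)*333 - 1/5*333/((9*(-6))*2 - 279)) - 489508) = sqrt((-1/(5*(-54*2 - 279)**2) + 62937/5 - 1/5*333/(-54*2 - 279)) - 489508) = sqrt((-1/(5*(-108 - 279)**2) + 62937/5 - 1/5*333/(-108 - 279)) - 489508) = sqrt((-(1/(-387))**2/5 + 62937/5 - 1/5*333/(-387)) - 489508) = sqrt((-(-1/387)**2/5 + 62937/5 - 1/5*333*(-1/387)) - 489508) = sqrt((-1/5*1/149769 + 62937/5 + 37/215) - 489508) = sqrt((-1/748845 + 62937/5 + 37/215) - 489508) = sqrt(9426140423/748845 - 489508) = sqrt(-357139477837/748845) = I*sqrt(1785697389185)/1935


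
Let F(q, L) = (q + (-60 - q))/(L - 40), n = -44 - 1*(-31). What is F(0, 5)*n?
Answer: -156/7 ≈ -22.286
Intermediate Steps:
n = -13 (n = -44 + 31 = -13)
F(q, L) = -60/(-40 + L)
F(0, 5)*n = -60/(-40 + 5)*(-13) = -60/(-35)*(-13) = -60*(-1/35)*(-13) = (12/7)*(-13) = -156/7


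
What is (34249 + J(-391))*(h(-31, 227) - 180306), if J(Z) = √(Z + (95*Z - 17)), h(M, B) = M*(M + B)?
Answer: -6383397118 - 8759954*I*√17 ≈ -6.3834e+9 - 3.6118e+7*I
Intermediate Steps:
h(M, B) = M*(B + M)
J(Z) = √(-17 + 96*Z) (J(Z) = √(Z + (-17 + 95*Z)) = √(-17 + 96*Z))
(34249 + J(-391))*(h(-31, 227) - 180306) = (34249 + √(-17 + 96*(-391)))*(-31*(227 - 31) - 180306) = (34249 + √(-17 - 37536))*(-31*196 - 180306) = (34249 + √(-37553))*(-6076 - 180306) = (34249 + 47*I*√17)*(-186382) = -6383397118 - 8759954*I*√17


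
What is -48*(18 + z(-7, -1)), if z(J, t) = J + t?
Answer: -480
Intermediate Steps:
-48*(18 + z(-7, -1)) = -48*(18 + (-7 - 1)) = -48*(18 - 8) = -48*10 = -480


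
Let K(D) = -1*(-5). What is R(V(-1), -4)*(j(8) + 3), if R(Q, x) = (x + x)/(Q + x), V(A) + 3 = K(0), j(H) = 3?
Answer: 24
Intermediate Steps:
K(D) = 5
V(A) = 2 (V(A) = -3 + 5 = 2)
R(Q, x) = 2*x/(Q + x) (R(Q, x) = (2*x)/(Q + x) = 2*x/(Q + x))
R(V(-1), -4)*(j(8) + 3) = (2*(-4)/(2 - 4))*(3 + 3) = (2*(-4)/(-2))*6 = (2*(-4)*(-½))*6 = 4*6 = 24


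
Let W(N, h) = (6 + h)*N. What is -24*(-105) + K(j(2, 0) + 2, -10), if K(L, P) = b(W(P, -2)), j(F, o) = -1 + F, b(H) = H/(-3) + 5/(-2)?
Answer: 15185/6 ≈ 2530.8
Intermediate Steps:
W(N, h) = N*(6 + h)
b(H) = -5/2 - H/3 (b(H) = H*(-⅓) + 5*(-½) = -H/3 - 5/2 = -5/2 - H/3)
K(L, P) = -5/2 - 4*P/3 (K(L, P) = -5/2 - P*(6 - 2)/3 = -5/2 - P*4/3 = -5/2 - 4*P/3)
-24*(-105) + K(j(2, 0) + 2, -10) = -24*(-105) + (-5/2 - 4/3*(-10)) = 2520 + (-5/2 + 40/3) = 2520 + 65/6 = 15185/6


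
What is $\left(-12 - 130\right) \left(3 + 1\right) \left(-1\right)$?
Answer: $568$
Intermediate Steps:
$\left(-12 - 130\right) \left(3 + 1\right) \left(-1\right) = - 142 \cdot 4 \left(-1\right) = \left(-142\right) \left(-4\right) = 568$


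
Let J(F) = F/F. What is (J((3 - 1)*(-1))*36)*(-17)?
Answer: -612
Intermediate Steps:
J(F) = 1
(J((3 - 1)*(-1))*36)*(-17) = (1*36)*(-17) = 36*(-17) = -612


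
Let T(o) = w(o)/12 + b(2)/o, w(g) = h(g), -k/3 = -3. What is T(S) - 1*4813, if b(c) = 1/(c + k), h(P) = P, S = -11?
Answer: -6989819/1452 ≈ -4813.9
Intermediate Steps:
k = 9 (k = -3*(-3) = 9)
b(c) = 1/(9 + c) (b(c) = 1/(c + 9) = 1/(9 + c))
w(g) = g
T(o) = 1/(11*o) + o/12 (T(o) = o/12 + 1/((9 + 2)*o) = o*(1/12) + 1/(11*o) = o/12 + 1/(11*o) = 1/(11*o) + o/12)
T(S) - 1*4813 = ((1/11)/(-11) + (1/12)*(-11)) - 1*4813 = ((1/11)*(-1/11) - 11/12) - 4813 = (-1/121 - 11/12) - 4813 = -1343/1452 - 4813 = -6989819/1452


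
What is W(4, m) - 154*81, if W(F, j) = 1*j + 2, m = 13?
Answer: -12459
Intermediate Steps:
W(F, j) = 2 + j (W(F, j) = j + 2 = 2 + j)
W(4, m) - 154*81 = (2 + 13) - 154*81 = 15 - 12474 = -12459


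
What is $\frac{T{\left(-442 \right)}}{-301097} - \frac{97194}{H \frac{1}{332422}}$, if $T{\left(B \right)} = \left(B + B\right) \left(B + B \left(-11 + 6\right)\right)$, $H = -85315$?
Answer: $\frac{9728403938220476}{25688090555} \approx 3.7871 \cdot 10^{5}$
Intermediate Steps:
$T{\left(B \right)} = - 8 B^{2}$ ($T{\left(B \right)} = 2 B \left(B + B \left(-5\right)\right) = 2 B \left(B - 5 B\right) = 2 B \left(- 4 B\right) = - 8 B^{2}$)
$\frac{T{\left(-442 \right)}}{-301097} - \frac{97194}{H \frac{1}{332422}} = \frac{\left(-8\right) \left(-442\right)^{2}}{-301097} - \frac{97194}{\left(-85315\right) \frac{1}{332422}} = \left(-8\right) 195364 \left(- \frac{1}{301097}\right) - \frac{97194}{\left(-85315\right) \frac{1}{332422}} = \left(-1562912\right) \left(- \frac{1}{301097}\right) - \frac{97194}{- \frac{85315}{332422}} = \frac{1562912}{301097} - - \frac{32309423868}{85315} = \frac{1562912}{301097} + \frac{32309423868}{85315} = \frac{9728403938220476}{25688090555}$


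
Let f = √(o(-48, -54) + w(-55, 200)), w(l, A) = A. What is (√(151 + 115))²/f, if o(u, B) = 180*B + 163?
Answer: -266*I*√9357/9357 ≈ -2.7499*I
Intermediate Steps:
o(u, B) = 163 + 180*B
f = I*√9357 (f = √((163 + 180*(-54)) + 200) = √((163 - 9720) + 200) = √(-9557 + 200) = √(-9357) = I*√9357 ≈ 96.732*I)
(√(151 + 115))²/f = (√(151 + 115))²/((I*√9357)) = (√266)²*(-I*√9357/9357) = 266*(-I*√9357/9357) = -266*I*√9357/9357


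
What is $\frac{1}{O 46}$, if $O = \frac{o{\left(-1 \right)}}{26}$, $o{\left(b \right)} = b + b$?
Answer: $- \frac{13}{46} \approx -0.28261$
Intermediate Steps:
$o{\left(b \right)} = 2 b$
$O = - \frac{1}{13}$ ($O = \frac{2 \left(-1\right)}{26} = \left(-2\right) \frac{1}{26} = - \frac{1}{13} \approx -0.076923$)
$\frac{1}{O 46} = \frac{1}{\left(- \frac{1}{13}\right) 46} = \frac{1}{- \frac{46}{13}} = - \frac{13}{46}$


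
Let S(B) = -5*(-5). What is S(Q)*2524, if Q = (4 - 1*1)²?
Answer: 63100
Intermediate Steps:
Q = 9 (Q = (4 - 1)² = 3² = 9)
S(B) = 25
S(Q)*2524 = 25*2524 = 63100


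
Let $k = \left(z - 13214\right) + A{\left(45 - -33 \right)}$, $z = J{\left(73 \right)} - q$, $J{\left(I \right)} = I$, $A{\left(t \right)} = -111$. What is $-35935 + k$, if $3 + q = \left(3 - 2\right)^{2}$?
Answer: $-49185$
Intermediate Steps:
$q = -2$ ($q = -3 + \left(3 - 2\right)^{2} = -3 + 1^{2} = -3 + 1 = -2$)
$z = 75$ ($z = 73 - -2 = 73 + 2 = 75$)
$k = -13250$ ($k = \left(75 - 13214\right) - 111 = -13139 - 111 = -13250$)
$-35935 + k = -35935 - 13250 = -49185$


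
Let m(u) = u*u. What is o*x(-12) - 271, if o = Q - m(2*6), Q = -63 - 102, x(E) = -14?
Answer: 4055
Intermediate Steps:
m(u) = u²
Q = -165
o = -309 (o = -165 - (2*6)² = -165 - 1*12² = -165 - 1*144 = -165 - 144 = -309)
o*x(-12) - 271 = -309*(-14) - 271 = 4326 - 271 = 4055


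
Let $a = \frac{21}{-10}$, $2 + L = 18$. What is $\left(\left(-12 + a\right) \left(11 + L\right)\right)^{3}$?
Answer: $- \frac{55175798943}{1000} \approx -5.5176 \cdot 10^{7}$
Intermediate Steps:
$L = 16$ ($L = -2 + 18 = 16$)
$a = - \frac{21}{10}$ ($a = 21 \left(- \frac{1}{10}\right) = - \frac{21}{10} \approx -2.1$)
$\left(\left(-12 + a\right) \left(11 + L\right)\right)^{3} = \left(\left(-12 - \frac{21}{10}\right) \left(11 + 16\right)\right)^{3} = \left(\left(- \frac{141}{10}\right) 27\right)^{3} = \left(- \frac{3807}{10}\right)^{3} = - \frac{55175798943}{1000}$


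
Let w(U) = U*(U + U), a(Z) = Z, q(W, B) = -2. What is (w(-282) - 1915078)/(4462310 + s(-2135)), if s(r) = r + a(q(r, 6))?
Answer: -1756030/4460173 ≈ -0.39371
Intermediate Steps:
w(U) = 2*U**2 (w(U) = U*(2*U) = 2*U**2)
s(r) = -2 + r (s(r) = r - 2 = -2 + r)
(w(-282) - 1915078)/(4462310 + s(-2135)) = (2*(-282)**2 - 1915078)/(4462310 + (-2 - 2135)) = (2*79524 - 1915078)/(4462310 - 2137) = (159048 - 1915078)/4460173 = -1756030*1/4460173 = -1756030/4460173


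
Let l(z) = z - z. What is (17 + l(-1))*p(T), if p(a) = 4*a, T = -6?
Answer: -408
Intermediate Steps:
l(z) = 0
(17 + l(-1))*p(T) = (17 + 0)*(4*(-6)) = 17*(-24) = -408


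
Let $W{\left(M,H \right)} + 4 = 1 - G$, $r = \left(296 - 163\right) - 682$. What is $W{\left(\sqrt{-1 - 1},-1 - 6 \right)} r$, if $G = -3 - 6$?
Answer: $-3294$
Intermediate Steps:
$r = -549$ ($r = 133 - 682 = -549$)
$G = -9$ ($G = -3 - 6 = -9$)
$W{\left(M,H \right)} = 6$ ($W{\left(M,H \right)} = -4 + \left(1 - -9\right) = -4 + \left(1 + 9\right) = -4 + 10 = 6$)
$W{\left(\sqrt{-1 - 1},-1 - 6 \right)} r = 6 \left(-549\right) = -3294$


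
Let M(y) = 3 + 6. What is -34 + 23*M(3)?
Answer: 173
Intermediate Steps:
M(y) = 9
-34 + 23*M(3) = -34 + 23*9 = -34 + 207 = 173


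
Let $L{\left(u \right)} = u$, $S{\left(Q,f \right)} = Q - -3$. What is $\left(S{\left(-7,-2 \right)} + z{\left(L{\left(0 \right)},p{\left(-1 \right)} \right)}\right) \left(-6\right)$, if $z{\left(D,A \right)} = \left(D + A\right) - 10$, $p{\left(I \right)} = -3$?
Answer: $102$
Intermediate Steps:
$S{\left(Q,f \right)} = 3 + Q$ ($S{\left(Q,f \right)} = Q + 3 = 3 + Q$)
$z{\left(D,A \right)} = -10 + A + D$ ($z{\left(D,A \right)} = \left(A + D\right) - 10 = -10 + A + D$)
$\left(S{\left(-7,-2 \right)} + z{\left(L{\left(0 \right)},p{\left(-1 \right)} \right)}\right) \left(-6\right) = \left(\left(3 - 7\right) - 13\right) \left(-6\right) = \left(-4 - 13\right) \left(-6\right) = \left(-17\right) \left(-6\right) = 102$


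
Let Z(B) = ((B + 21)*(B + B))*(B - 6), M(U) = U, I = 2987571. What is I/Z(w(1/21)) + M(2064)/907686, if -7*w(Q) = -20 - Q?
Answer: -1435669533652086049/205995146611176 ≈ -6969.4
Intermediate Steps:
w(Q) = 20/7 + Q/7 (w(Q) = -(-20 - Q)/7 = 20/7 + Q/7)
Z(B) = 2*B*(-6 + B)*(21 + B) (Z(B) = ((21 + B)*(2*B))*(-6 + B) = (2*B*(21 + B))*(-6 + B) = 2*B*(-6 + B)*(21 + B))
I/Z(w(1/21)) + M(2064)/907686 = 2987571/((2*(20/7 + (⅐)/21)*(-126 + (20/7 + (⅐)/21)² + 15*(20/7 + (⅐)/21)))) + 2064/907686 = 2987571/((2*(20/7 + (⅐)*(1/21))*(-126 + (20/7 + (⅐)*(1/21))² + 15*(20/7 + (⅐)*(1/21))))) + 2064*(1/907686) = 2987571/((2*(20/7 + 1/147)*(-126 + (20/7 + 1/147)² + 15*(20/7 + 1/147)))) + 344/151281 = 2987571/((2*(421/147)*(-126 + (421/147)² + 15*(421/147)))) + 344/151281 = 2987571/((2*(421/147)*(-126 + 177241/21609 + 2105/49))) + 344/151281 = 2987571/((2*(421/147)*(-1617188/21609))) + 344/151281 = 2987571/(-1361672296/3176523) + 344/151281 = 2987571*(-3176523/1361672296) + 344/151281 = -9490087995633/1361672296 + 344/151281 = -1435669533652086049/205995146611176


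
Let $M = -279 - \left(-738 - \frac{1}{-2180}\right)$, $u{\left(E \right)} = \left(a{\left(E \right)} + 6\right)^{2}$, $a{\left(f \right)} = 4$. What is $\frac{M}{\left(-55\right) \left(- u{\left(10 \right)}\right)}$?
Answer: $\frac{1000619}{11990000} \approx 0.083454$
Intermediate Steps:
$u{\left(E \right)} = 100$ ($u{\left(E \right)} = \left(4 + 6\right)^{2} = 10^{2} = 100$)
$M = \frac{1000619}{2180}$ ($M = -279 - \left(-738 - - \frac{1}{2180}\right) = -279 - \left(-738 + \frac{1}{2180}\right) = -279 - - \frac{1608839}{2180} = -279 + \frac{1608839}{2180} = \frac{1000619}{2180} \approx 459.0$)
$\frac{M}{\left(-55\right) \left(- u{\left(10 \right)}\right)} = \frac{1000619}{2180 \left(- 55 \left(\left(-1\right) 100\right)\right)} = \frac{1000619}{2180 \left(\left(-55\right) \left(-100\right)\right)} = \frac{1000619}{2180 \cdot 5500} = \frac{1000619}{2180} \cdot \frac{1}{5500} = \frac{1000619}{11990000}$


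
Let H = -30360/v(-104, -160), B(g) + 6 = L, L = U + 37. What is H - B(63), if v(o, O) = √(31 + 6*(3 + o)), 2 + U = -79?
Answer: 50 + 264*I*√23 ≈ 50.0 + 1266.1*I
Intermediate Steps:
U = -81 (U = -2 - 79 = -81)
L = -44 (L = -81 + 37 = -44)
B(g) = -50 (B(g) = -6 - 44 = -50)
v(o, O) = √(49 + 6*o) (v(o, O) = √(31 + (18 + 6*o)) = √(49 + 6*o))
H = 264*I*√23 (H = -30360/√(49 + 6*(-104)) = -30360/√(49 - 624) = -30360*(-I*√23/115) = -(-264)*I*√23 = 264*I*√23 ≈ 1266.1*I)
H - B(63) = 264*I*√23 - 1*(-50) = 264*I*√23 + 50 = 50 + 264*I*√23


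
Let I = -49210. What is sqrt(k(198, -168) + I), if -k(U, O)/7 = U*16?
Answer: I*sqrt(71386) ≈ 267.18*I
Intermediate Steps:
k(U, O) = -112*U (k(U, O) = -7*U*16 = -112*U)
sqrt(k(198, -168) + I) = sqrt(-112*198 - 49210) = sqrt(-22176 - 49210) = sqrt(-71386) = I*sqrt(71386)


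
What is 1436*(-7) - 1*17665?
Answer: -27717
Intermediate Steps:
1436*(-7) - 1*17665 = -10052 - 17665 = -27717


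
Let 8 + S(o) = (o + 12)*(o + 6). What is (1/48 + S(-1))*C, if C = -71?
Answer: -160247/48 ≈ -3338.5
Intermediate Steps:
S(o) = -8 + (6 + o)*(12 + o) (S(o) = -8 + (o + 12)*(o + 6) = -8 + (12 + o)*(6 + o) = -8 + (6 + o)*(12 + o))
(1/48 + S(-1))*C = (1/48 + (64 + (-1)² + 18*(-1)))*(-71) = (1/48 + (64 + 1 - 18))*(-71) = (1/48 + 47)*(-71) = (2257/48)*(-71) = -160247/48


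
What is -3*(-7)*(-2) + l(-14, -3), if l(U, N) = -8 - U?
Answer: -36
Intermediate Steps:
-3*(-7)*(-2) + l(-14, -3) = -3*(-7)*(-2) + (-8 - 1*(-14)) = 21*(-2) + (-8 + 14) = -42 + 6 = -36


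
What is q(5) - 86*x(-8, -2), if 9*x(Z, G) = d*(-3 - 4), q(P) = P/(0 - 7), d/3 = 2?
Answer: 8413/21 ≈ 400.62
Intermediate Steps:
d = 6 (d = 3*2 = 6)
q(P) = -P/7 (q(P) = P/(-7) = -P/7)
x(Z, G) = -14/3 (x(Z, G) = (6*(-3 - 4))/9 = (6*(-7))/9 = (⅑)*(-42) = -14/3)
q(5) - 86*x(-8, -2) = -⅐*5 - 86*(-14/3) = -5/7 + 1204/3 = 8413/21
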